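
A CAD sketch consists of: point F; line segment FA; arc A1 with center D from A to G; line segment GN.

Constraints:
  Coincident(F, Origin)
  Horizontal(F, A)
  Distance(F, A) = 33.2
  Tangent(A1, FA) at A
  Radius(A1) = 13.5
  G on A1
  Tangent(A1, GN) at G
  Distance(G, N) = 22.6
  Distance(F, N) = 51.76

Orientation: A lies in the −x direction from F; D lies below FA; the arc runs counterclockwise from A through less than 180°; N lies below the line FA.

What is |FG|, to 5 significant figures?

49.218

Checks: |DG| = 13.50 ✓; ∠(DG, GN) = 90.00° ✓; |GN| = 22.60 ✓; |FN| = 51.76 ✓.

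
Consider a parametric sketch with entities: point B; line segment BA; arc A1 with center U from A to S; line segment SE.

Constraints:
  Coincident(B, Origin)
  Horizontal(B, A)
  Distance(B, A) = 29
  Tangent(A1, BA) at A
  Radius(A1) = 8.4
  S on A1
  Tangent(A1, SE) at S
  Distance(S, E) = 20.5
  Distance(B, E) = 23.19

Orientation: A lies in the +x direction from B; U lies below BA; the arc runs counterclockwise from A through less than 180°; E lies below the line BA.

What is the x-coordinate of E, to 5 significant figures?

10.544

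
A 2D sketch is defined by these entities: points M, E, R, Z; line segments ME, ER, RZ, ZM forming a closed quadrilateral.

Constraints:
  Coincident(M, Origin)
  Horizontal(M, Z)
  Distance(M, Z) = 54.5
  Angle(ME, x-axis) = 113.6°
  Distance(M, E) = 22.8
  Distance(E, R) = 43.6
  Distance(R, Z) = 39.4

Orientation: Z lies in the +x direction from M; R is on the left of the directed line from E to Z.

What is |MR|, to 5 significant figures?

46.437

M is at the origin; M and Z share the same y with |MZ| = 54.5 and Z in +x, so Z = (54.5, 0). ME runs at 113.6° with |ME| = 22.8, so E = (-9.1280, 20.893). R is determined by |ER| = 43.6 and |RZ| = 39.4 together: it lies at the intersection of circle(E, 43.6) and circle(Z, 39.4). With |EZ| = 66.970, the foot of the radical line on EZ is 36.088 from E and the perpendicular offset is √(43.6² − 36.088²) = 24.467. Taking the left-of-EZ solution: R = (32.792, 32.880).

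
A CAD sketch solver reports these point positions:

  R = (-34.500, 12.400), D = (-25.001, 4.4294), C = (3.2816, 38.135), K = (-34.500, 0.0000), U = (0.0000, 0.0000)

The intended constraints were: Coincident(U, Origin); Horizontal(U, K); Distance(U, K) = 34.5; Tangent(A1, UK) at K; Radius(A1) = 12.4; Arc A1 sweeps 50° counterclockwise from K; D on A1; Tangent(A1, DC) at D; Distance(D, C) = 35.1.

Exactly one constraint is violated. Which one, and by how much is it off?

Distance(D, C) = 35.1 — off by 8.90.

U = (0.00, 0.00) ✓; U.y = 0.00, K.y = 0.00 ✓; |UK| = 34.50 ✓; ∠(RK, KU) = 90.00° ✓; |RK| = 12.40 ✓; bearing(R→D) − bearing(R→K) = 50.00° ✓; |RD| = 12.40 ✓; ∠(RD, DC) = 90.00° ✓; |DC| = 44.00 ✗.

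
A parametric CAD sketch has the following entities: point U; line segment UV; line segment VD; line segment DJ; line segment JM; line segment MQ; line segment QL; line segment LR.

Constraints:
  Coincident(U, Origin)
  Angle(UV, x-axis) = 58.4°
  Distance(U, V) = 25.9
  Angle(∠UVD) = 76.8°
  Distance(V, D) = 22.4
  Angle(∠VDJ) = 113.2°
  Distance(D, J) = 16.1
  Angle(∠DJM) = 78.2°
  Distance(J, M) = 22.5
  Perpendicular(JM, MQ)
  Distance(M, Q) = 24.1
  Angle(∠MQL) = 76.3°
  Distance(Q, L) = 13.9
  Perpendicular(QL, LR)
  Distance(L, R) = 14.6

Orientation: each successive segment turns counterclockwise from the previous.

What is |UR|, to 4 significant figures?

17.19

U is at the origin; UV runs at 58.4° with length 25.9, so V = (13.57, 22.06). ∠UVD = 76.8° gives VD at 161.6° from the x-axis; with |VD| = 22.4, D = (-7.684, 29.13). ∠VDJ = 113.2° gives DJ at -131.6° from the x-axis; with |DJ| = 16.1, J = (-18.37, 17.09). ∠DJM = 78.2° gives JM at -29.80° from the x-axis; with |JM| = 22.5, M = (1.152, 5.909). JM ⟂ MQ, so MQ runs at 60.20°; with |MQ| = 24.1, Q = (13.13, 26.82). ∠MQL = 76.3° gives QL at 163.9° from the x-axis; with |QL| = 13.9, L = (-0.2258, 30.68). QL ⟂ LR, so LR runs at -106.1°; with |LR| = 14.6, R = (-4.275, 16.65). Then |UR| = |R − U| = 17.19.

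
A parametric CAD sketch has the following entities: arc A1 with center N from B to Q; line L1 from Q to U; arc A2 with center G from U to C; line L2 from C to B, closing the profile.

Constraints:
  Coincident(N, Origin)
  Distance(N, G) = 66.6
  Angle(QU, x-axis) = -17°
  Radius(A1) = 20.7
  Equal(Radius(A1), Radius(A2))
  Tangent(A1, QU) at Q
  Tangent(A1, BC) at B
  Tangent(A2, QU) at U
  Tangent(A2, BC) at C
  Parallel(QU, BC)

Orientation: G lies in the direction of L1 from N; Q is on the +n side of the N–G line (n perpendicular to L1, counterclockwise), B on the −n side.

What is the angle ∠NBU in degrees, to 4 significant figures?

58.13°

Tangency of A1 to both parallel lines with radius 20.7 puts Q and B at N ± 20.7·n: Q = (6.052, 19.80), B = (-6.052, -19.80). Equal radii place U and C the same way about G: U = G + 20.7·n = (69.74, 0.3236), C = G − 20.7·n = (57.64, -39.27). Then cos ∠NBU = BN·BU / (|BN||BU|), giving 58.13°.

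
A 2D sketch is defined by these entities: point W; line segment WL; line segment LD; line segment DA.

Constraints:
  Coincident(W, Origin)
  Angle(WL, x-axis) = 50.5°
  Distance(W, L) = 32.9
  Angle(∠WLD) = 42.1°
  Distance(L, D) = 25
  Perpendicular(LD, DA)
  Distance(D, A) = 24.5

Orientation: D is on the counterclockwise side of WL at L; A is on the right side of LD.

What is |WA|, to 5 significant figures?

46.561

∠WLD = 42.1°, so LD runs at 50.5° + (180° − 42.1°) = 188.40° from the x-axis; with |LD| = 25.0, D = L + 25.0·(cos 188.40°, sin 188.40°) = (-3.8048, 21.734). The perpendicularity gives DA at right angles to LD; with |DA| = 24.5 on the right of LD, A = D + 24.5·(-0.14608, 0.98927) = (-7.3839, 45.972). Then |WA| = |A − W| = 46.561.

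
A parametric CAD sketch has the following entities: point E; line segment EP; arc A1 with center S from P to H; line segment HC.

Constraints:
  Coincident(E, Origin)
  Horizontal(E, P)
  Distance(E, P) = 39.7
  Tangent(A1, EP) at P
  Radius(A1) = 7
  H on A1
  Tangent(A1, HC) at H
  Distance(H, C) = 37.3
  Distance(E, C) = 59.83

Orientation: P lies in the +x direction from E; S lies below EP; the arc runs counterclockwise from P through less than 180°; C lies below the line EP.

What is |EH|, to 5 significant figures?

33.835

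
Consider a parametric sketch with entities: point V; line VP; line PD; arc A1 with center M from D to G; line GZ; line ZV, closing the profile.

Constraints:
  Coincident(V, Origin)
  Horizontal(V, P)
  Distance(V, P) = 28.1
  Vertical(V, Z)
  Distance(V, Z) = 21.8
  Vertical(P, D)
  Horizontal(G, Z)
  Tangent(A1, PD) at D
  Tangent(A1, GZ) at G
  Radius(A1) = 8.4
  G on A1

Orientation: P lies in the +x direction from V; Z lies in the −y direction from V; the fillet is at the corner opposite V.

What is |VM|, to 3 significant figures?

23.8

V and Z share the same x with |VZ| = 21.8 and Z on the −y side, so Z = (0.00, -21.8). The virtual corner opposite V is at (28.1, -21.8). A1 meets PD tangentially, so MD is at right angles to PD and the tangent condition forces MG to be normal to GZ, with radius 8.4, so the center M sits 8.4 in from both sides at M = (19.7, -13.4). Then |VM| = |M − V| = 23.8.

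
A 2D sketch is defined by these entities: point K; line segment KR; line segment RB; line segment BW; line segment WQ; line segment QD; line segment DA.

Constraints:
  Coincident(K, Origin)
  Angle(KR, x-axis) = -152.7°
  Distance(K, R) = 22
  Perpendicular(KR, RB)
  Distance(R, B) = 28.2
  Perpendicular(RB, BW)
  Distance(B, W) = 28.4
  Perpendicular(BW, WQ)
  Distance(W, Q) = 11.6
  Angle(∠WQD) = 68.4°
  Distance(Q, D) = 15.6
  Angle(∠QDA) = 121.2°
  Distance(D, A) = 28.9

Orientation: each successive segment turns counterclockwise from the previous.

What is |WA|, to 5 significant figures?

29.764

K is at the origin; KR runs at -152.7° with length 22.0, so R = (-19.550, -10.090). The perpendicularity gives RB at right angles to KR, so RB runs at -62.700°; with |RB| = 28.2, B = (-6.6157, -35.149). RB ⟂ BW, so BW runs at 27.300°; with |BW| = 28.4, W = (18.621, -22.124). The perpendicularity gives WQ at right angles to BW, so WQ runs at 117.30°; with |WQ| = 11.6, Q = (13.301, -11.816). ∠WQD = 68.4° gives QD at -131.10° from the x-axis; with |QD| = 15.6, D = (3.0457, -23.571). ∠QDA = 121.2° gives DA at -72.300° from the x-axis; with |DA| = 28.9, A = (11.832, -51.103). Then |WA| = |A − W| = 29.764.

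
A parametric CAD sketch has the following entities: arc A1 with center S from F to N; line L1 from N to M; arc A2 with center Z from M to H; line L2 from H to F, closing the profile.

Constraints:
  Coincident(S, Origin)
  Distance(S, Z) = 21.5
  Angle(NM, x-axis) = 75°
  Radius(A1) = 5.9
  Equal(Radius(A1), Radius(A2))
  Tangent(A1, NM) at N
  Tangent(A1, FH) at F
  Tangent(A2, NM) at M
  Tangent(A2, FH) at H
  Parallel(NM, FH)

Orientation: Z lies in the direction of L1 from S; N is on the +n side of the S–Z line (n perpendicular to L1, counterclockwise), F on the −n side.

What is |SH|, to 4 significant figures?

22.29

The slot axis is L1's direction at 75.0°, so u = (cos 75.0°, sin 75.0°) = (0.2588, 0.9659) and n = (−sin 75.0°, cos 75.0°) = (-0.9659, 0.2588). S is at the origin and Z lies 21.5 along u from S, so Z = 21.5·u = (5.565, 20.77). Tangency of A1 to both parallel lines with radius 5.9 puts N and F at S ± 5.9·n: N = (-5.699, 1.527), F = (5.699, -1.527). Equal radii place M and H the same way about Z: M = Z + 5.9·n = (-0.1344, 22.29), H = Z − 5.9·n = (11.26, 19.24). Then |SH| = |H − S| = 22.29.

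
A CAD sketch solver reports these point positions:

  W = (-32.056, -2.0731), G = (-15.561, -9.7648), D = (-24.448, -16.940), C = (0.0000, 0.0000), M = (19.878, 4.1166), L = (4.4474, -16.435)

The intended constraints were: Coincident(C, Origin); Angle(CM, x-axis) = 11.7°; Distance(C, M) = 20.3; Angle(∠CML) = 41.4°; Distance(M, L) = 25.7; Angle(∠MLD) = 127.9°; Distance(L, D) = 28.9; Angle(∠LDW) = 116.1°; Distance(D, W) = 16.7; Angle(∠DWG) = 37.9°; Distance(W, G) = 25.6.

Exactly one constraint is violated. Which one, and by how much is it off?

Distance(W, G) = 25.6 — off by 7.40.

C = (0.00, 0.00) ✓; CM at 11.70° ✓; |CM| = 20.30 ✓; ∠CML = 41.40° ✓; |ML| = 25.70 ✓; ∠MLD = 127.9° ✓; |LD| = 28.90 ✓; ∠LDW = 116.1° ✓; |DW| = 16.70 ✓; ∠DWG = 37.90° ✓; |WG| = 18.20 ✗.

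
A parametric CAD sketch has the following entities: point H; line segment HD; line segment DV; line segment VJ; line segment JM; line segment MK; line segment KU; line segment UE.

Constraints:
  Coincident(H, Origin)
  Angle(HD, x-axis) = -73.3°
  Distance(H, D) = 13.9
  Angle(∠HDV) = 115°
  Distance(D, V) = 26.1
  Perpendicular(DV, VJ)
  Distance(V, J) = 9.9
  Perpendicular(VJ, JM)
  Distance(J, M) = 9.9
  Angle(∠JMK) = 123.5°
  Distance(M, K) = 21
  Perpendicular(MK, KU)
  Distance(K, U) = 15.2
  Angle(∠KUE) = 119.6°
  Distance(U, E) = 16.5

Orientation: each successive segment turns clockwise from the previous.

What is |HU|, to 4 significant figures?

36.80

H is at the origin; HD runs at -73.3° with length 13.9, so D = (3.994, -13.31). ∠HDV = 115.0° gives DV at -138.3° from the x-axis; with |DV| = 26.1, V = (-15.49, -30.68). DV ⟂ VJ, so VJ runs at 131.7°; with |VJ| = 9.9, J = (-22.08, -23.28). VJ is perpendicular to JM, so JM runs at 41.70°; with |JM| = 9.9, M = (-14.69, -16.70). ∠JMK = 123.5° gives MK at -14.80° from the x-axis; with |MK| = 21.0, K = (5.616, -22.06). MK is perpendicular to KU, so KU runs at -104.8°; with |KU| = 15.2, U = (1.734, -36.76). Then |HU| = |U − H| = 36.80.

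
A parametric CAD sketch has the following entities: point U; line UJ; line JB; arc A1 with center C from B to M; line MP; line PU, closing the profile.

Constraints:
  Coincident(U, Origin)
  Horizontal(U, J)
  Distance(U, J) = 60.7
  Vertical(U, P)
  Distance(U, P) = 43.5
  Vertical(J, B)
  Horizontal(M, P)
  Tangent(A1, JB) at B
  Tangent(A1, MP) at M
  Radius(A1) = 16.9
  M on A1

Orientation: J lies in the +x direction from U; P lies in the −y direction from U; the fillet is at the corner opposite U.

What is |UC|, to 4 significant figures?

51.24

U is at the origin; U and J share the same y with |UJ| = 60.7 and J on the +x side, so J = (60.70, 0.000). U and P share the same x with |UP| = 43.5 and P on the −y side, so P = (0.000, -43.50). The virtual corner opposite U is at (60.70, -43.50). Since A1 is tangent to JB there, CB ⟂ JB and the tangent condition forces CM to be normal to MP, with radius 16.9, so the center C sits 16.9 in from both sides at C = (43.80, -26.60). Then |UC| = |C − U| = 51.24.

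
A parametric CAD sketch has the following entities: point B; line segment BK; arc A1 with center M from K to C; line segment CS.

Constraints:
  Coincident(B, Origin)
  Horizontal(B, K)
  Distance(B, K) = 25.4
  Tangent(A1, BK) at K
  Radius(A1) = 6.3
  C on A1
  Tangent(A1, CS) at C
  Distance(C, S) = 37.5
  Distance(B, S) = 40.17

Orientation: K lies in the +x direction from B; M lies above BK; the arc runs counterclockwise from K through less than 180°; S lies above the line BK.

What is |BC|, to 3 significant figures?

32.0

Checks: B = (0.00, 0.00) ✓; |MC| = 6.300 ✓; ∠(MC, CS) = 90.00° ✓; |CS| = 37.50 ✓; |BS| = 40.17 ✓.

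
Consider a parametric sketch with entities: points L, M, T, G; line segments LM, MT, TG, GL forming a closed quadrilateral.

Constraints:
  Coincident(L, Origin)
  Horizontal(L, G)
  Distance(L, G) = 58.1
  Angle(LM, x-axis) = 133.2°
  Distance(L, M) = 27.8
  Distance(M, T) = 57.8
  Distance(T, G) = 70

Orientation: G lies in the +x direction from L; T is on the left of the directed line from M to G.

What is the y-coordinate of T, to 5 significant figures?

60.342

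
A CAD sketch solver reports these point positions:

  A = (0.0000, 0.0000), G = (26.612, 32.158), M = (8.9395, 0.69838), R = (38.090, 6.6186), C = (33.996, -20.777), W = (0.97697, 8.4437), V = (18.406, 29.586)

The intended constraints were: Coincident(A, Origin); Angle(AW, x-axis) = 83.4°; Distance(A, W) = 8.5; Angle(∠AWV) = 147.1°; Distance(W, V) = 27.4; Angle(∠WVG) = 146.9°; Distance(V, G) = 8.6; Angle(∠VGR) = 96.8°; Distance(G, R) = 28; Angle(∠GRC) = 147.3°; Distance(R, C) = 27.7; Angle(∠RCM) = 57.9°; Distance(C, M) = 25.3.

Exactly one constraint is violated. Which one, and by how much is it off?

Distance(C, M) = 25.3 — off by 7.70.

A = (0.00, 0.00) ✓; AW at 83.40° ✓; |AW| = 8.500 ✓; ∠AWV = 147.1° ✓; |WV| = 27.40 ✓; ∠WVG = 146.9° ✓; |VG| = 8.600 ✓; ∠VGR = 96.80° ✓; |GR| = 28.00 ✓; ∠GRC = 147.3° ✓; |RC| = 27.70 ✓; ∠RCM = 57.90° ✓; |CM| = 33.00 ✗.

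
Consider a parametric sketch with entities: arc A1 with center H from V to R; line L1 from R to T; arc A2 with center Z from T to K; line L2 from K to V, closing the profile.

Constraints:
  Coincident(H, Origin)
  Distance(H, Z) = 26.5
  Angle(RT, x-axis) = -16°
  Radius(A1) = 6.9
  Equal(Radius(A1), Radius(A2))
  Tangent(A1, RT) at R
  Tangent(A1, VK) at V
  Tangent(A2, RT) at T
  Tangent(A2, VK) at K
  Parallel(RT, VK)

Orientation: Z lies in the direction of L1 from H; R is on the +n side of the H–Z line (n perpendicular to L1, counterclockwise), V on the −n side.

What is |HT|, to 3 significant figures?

27.4

Tangency of A1 to both parallel lines with radius 6.9 puts R and V at H ± 6.9·n: R = (1.90, 6.63), V = (-1.90, -6.63). Equal radii place T and K the same way about Z: T = Z + 6.9·n = (27.4, -0.672), K = Z − 6.9·n = (23.6, -13.9). Then |HT| = |T − H| = 27.4.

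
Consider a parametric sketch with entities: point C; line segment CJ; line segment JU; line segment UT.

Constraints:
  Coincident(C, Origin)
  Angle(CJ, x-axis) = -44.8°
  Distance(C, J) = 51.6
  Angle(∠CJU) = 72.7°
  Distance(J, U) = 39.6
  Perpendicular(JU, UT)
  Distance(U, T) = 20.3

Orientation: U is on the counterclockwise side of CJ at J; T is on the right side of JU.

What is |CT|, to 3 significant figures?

73.7

C is at the origin; CJ runs at -44.8° with length 51.6, so J = 51.6·(cos -44.8°, sin -44.8°) = (36.6, -36.4). ∠CJU = 72.7°, so JU runs at -44.8° + (180° − 72.7°) = 62.5° from the x-axis; with |JU| = 39.6, U = J + 39.6·(cos 62.5°, sin 62.5°) = (54.9, -1.23). The perpendicularity gives UT at right angles to JU; with |UT| = 20.3 on the right of JU, T = U + 20.3·(0.887, -0.462) = (72.9, -10.6). Then |CT| = |T − C| = 73.7.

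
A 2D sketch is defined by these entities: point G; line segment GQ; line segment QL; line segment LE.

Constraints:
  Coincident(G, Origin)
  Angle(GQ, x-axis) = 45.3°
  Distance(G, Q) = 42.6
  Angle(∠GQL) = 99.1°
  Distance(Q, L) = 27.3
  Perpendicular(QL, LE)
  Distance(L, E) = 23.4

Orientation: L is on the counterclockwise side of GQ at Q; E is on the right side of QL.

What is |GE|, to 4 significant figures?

73.78

∠GQL = 99.1°, so QL runs at 45.3° + (180° − 99.1°) = 126.2° from the x-axis; with |QL| = 27.3, L = Q + 27.3·(cos 126.2°, sin 126.2°) = (13.84, 52.31). QL ⟂ LE; with |LE| = 23.4 on the right of QL, E = L + 23.4·(0.8070, 0.5906) = (32.72, 66.13). Then |GE| = |E − G| = 73.78.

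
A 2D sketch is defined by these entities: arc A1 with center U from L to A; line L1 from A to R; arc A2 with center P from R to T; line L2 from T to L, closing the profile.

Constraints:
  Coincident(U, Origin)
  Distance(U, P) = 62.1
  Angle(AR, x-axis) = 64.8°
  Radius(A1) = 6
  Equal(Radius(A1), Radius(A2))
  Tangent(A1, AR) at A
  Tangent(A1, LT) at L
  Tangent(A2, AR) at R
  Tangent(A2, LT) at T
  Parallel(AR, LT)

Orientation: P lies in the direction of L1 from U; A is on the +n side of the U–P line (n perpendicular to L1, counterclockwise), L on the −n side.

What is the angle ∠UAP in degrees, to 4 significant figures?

84.48°

U is at the origin and P lies 62.1 along u from U, so P = 62.1·u = (26.44, 56.19). Tangency of A1 to both parallel lines with radius 6.0 puts A and L at U ± 6.0·n: A = (-5.429, 2.555), L = (5.429, -2.555). Then cos ∠UAP = AU·AP / (|AU||AP|), giving 84.48°.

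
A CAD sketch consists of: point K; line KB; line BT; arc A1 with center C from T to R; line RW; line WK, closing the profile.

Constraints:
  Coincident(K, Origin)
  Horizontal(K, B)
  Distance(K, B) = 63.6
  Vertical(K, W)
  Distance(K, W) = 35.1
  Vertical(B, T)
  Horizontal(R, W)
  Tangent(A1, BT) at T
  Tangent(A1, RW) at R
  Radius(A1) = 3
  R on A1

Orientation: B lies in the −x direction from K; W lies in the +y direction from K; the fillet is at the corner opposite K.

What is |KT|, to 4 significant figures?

71.24

K is at the origin; KB is horizontal with |KB| = 63.6 and B on the −x side, so B = (-63.60, 0.000). K and W share the same x with |KW| = 35.1 and W on the +y side, so W = (0.000, 35.10). The virtual corner opposite K is at (-63.60, 35.10). A1 meets BT tangentially, so CT is at right angles to BT and A1 meets RW tangentially, so CR is at right angles to RW, with radius 3.0, so the center C sits 3.0 in from both sides at C = (-60.60, 32.10). That places the tangent points at T = (-63.60, 32.10) on BT and R = (-60.60, 35.10) on RW. Then |KT| = |T − K| = 71.24.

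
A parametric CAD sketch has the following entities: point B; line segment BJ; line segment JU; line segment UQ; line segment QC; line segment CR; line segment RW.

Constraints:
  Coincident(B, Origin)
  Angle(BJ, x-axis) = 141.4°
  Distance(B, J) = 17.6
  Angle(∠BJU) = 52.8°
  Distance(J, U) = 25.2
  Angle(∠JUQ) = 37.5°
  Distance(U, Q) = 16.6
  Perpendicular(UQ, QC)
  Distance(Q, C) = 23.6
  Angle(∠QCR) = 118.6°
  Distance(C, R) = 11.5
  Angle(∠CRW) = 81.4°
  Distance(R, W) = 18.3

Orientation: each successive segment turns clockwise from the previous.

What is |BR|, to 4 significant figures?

34.18

UQ is perpendicular to QC, so QC runs at 141.7°; with |QC| = 23.6, C = (-18.13, 18.76). ∠QCR = 118.6° gives CR at 80.30° from the x-axis; with |CR| = 11.5, R = (-16.20, 30.10). Then |BR| = |R − B| = 34.18.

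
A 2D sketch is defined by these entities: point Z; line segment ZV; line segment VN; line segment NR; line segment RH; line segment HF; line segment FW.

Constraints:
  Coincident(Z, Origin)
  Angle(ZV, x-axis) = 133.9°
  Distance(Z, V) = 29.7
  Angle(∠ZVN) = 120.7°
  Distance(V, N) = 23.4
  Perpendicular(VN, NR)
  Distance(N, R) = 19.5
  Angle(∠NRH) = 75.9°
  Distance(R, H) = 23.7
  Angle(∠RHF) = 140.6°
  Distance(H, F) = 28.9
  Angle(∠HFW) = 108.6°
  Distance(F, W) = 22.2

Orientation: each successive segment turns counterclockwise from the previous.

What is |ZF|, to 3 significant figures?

35.1

Z is at the origin; ZV runs at 133.9° with length 29.7, so V = (-20.6, 21.4). ∠ZVN = 120.7° gives VN at -167° from the x-axis; with |VN| = 23.4, N = (-43.4, 16.1). VN ⟂ NR, so NR runs at -76.8°; with |NR| = 19.5, R = (-38.9, -2.93). ∠NRH = 75.9° gives RH at 27.3° from the x-axis; with |RH| = 23.7, H = (-17.9, 7.94). ∠RHF = 140.6° gives HF at 66.7° from the x-axis; with |HF| = 28.9, F = (-6.43, 34.5). Then |ZF| = |F − Z| = 35.1.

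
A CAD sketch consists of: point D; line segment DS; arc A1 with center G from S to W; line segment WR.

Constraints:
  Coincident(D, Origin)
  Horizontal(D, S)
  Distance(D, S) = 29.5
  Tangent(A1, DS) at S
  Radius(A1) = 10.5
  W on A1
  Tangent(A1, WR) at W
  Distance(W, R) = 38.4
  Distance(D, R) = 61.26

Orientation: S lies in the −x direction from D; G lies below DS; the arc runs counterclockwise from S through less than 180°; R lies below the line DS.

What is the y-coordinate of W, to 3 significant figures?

-11.7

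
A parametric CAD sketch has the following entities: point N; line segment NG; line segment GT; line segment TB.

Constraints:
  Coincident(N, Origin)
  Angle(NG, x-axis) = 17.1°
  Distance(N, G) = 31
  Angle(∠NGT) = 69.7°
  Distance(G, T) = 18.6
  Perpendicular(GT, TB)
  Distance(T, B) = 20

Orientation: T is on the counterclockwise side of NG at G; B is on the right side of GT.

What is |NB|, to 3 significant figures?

49.7

∠NGT = 69.7°, so GT runs at 17.1° + (180° − 69.7°) = 127° from the x-axis; with |GT| = 18.6, T = G + 18.6·(cos 127°, sin 127°) = (18.3, 23.9). The perpendicularity gives TB at right angles to GT; with |TB| = 20.0 on the right of GT, B = T + 20.0·(0.794, 0.607) = (34.2, 36.0). Then |NB| = |B − N| = 49.7.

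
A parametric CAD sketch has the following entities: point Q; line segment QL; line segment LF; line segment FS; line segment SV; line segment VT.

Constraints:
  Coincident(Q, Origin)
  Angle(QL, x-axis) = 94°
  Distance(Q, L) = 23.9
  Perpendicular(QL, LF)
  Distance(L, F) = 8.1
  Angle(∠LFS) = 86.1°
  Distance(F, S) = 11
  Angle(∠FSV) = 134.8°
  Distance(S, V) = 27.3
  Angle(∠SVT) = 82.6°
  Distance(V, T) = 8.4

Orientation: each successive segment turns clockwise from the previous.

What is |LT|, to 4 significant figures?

28.25

Q is at the origin; QL runs at 94.0° with length 23.9, so L = (-1.667, 23.84). QL is perpendicular to LF, so LF runs at 4.000°; with |LF| = 8.1, F = (6.413, 24.41). ∠LFS = 86.1° gives FS at -89.90° from the x-axis; with |FS| = 11.0, S = (6.432, 13.41). ∠FSV = 134.8° gives SV at -135.1° from the x-axis; with |SV| = 27.3, V = (-12.91, -5.863). ∠SVT = 82.6° gives VT at 127.5° from the x-axis; with |VT| = 8.4, T = (-18.02, 0.8007). Then |LT| = |T − L| = 28.25.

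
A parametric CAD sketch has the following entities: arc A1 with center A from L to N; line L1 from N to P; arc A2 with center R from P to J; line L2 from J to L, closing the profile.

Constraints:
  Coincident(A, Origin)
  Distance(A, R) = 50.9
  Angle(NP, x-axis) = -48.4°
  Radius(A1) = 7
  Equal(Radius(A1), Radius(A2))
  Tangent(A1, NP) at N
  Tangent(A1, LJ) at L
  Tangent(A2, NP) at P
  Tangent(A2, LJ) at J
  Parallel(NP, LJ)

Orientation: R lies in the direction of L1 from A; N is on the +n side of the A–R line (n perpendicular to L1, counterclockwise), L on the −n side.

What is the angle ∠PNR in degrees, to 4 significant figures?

7.830°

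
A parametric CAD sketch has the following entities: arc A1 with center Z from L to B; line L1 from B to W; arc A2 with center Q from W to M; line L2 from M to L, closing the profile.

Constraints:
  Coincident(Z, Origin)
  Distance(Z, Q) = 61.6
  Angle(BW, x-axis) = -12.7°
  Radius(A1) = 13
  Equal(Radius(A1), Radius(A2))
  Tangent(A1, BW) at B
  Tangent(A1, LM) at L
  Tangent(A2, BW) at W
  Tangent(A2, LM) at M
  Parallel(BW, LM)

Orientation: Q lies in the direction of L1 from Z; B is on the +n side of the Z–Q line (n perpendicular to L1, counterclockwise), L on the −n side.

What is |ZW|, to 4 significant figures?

62.96

Tangency of A1 to both parallel lines with radius 13.0 puts B and L at Z ± 13.0·n: B = (2.858, 12.68), L = (-2.858, -12.68). Equal radii place W and M the same way about Q: W = Q + 13.0·n = (62.95, -0.8606), M = Q − 13.0·n = (57.23, -26.22). Then |ZW| = |W − Z| = 62.96.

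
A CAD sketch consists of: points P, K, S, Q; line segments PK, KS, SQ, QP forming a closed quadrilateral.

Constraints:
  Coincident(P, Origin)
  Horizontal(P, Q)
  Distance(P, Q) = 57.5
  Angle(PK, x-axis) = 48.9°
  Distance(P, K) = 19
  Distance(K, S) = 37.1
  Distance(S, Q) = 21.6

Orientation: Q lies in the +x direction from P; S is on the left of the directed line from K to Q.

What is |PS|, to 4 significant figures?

53.05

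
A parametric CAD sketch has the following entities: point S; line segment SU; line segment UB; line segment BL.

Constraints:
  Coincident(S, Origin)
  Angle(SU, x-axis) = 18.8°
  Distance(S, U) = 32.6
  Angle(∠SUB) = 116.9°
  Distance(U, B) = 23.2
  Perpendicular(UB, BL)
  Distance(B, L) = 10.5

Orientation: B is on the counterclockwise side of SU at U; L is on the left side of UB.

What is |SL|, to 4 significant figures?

42.25

S is at the origin; SU runs at 18.8° with length 32.6, so U = 32.6·(cos 18.8°, sin 18.8°) = (30.86, 10.51). ∠SUB = 116.9°, so UB runs at 18.8° + (180° − 116.9°) = 81.90° from the x-axis; with |UB| = 23.2, B = U + 23.2·(cos 81.90°, sin 81.90°) = (34.13, 33.47). UB ⟂ BL; with |BL| = 10.5 on the left of UB, L = B + 10.5·(-0.9900, 0.1409) = (23.73, 34.95). Then |SL| = |L − S| = 42.25.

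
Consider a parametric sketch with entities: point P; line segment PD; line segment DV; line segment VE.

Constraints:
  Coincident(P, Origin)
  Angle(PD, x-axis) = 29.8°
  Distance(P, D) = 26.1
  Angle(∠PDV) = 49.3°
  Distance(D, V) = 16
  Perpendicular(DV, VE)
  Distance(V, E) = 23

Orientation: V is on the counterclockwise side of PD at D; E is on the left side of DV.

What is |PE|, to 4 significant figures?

3.371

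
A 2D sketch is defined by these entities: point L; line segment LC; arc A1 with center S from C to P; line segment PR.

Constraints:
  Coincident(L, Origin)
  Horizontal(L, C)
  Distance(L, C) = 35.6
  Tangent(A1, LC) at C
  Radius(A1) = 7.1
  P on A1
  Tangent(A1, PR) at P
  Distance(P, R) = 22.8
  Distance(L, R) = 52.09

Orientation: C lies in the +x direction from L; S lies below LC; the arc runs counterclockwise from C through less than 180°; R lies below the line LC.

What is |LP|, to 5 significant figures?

31.754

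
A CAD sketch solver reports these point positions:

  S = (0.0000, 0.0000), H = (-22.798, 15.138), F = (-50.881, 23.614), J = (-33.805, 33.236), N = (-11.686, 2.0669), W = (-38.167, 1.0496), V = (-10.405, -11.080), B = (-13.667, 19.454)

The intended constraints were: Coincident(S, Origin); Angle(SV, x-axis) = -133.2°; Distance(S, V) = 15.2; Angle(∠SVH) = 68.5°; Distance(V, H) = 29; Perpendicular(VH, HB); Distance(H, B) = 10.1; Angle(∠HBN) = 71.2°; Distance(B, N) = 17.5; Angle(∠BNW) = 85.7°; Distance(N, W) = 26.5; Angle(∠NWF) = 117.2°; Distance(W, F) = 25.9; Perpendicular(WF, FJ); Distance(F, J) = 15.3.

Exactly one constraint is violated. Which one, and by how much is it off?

Distance(F, J) = 15.3 — off by 4.30.

S = (0.00, 0.00) ✓; SV at -133.2° ✓; |SV| = 15.20 ✓; ∠SVH = 68.50° ✓; |VH| = 29.00 ✓; ∠(VH, HB) = 90.00° ✓; |HB| = 10.10 ✓; ∠HBN = 71.20° ✓; |BN| = 17.50 ✓; ∠BNW = 85.70° ✓; |NW| = 26.50 ✓; ∠NWF = 117.2° ✓; |WF| = 25.90 ✓; ∠(WF, FJ) = 90.00° ✓; |FJ| = 19.60 ✗.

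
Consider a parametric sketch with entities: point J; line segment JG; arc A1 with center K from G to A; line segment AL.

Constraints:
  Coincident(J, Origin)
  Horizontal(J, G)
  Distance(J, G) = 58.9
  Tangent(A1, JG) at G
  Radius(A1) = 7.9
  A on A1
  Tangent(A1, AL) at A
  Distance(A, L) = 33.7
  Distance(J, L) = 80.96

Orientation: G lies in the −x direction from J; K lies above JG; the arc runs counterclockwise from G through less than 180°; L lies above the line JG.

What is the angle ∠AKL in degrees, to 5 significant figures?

76.807°

Checks: ∠(KG, GJ) = 90.00° ✓; |KG| = 7.900 ✓; |KA| = 7.900 ✓; ∠(KA, AL) = 90.00° ✓; |AL| = 33.70 ✓; |JL| = 80.96 ✓.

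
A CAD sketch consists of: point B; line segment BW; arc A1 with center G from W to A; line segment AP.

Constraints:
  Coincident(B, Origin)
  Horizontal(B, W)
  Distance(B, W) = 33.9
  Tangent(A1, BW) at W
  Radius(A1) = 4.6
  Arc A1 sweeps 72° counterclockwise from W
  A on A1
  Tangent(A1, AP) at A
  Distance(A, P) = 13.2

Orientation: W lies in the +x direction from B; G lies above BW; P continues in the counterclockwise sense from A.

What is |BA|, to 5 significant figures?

38.407

B is at the origin; B and W share the same y with |BW| = 33.9 and W on the +x side, so W = (33.900, 0.0000). A1 meets BW tangentially, so GW is at right angles to BW, so G = W + (0, 4.6) = (33.900, 4.6000). On A1, W sits at bearing -90° from G; a 72° counterclockwise sweep puts A at bearing -18°, so A = G + 4.6·(cos -18°, sin -18°) = (38.275, 3.1785). Then |BA| = |A − B| = 38.407.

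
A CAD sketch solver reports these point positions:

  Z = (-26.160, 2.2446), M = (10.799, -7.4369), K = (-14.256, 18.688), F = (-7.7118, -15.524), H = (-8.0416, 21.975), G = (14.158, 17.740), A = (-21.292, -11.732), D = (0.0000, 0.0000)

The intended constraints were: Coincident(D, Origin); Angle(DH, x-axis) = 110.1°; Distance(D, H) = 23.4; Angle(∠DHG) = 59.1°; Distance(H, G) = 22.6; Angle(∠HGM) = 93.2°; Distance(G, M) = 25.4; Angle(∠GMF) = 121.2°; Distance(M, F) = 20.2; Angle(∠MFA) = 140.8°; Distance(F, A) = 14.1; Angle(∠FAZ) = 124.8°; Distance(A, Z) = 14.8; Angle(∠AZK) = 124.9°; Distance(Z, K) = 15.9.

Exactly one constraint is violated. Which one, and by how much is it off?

Distance(Z, K) = 15.9 — off by 4.40.

D = (0.00, 0.00) ✓; DH at 110.1° ✓; |DH| = 23.40 ✓; ∠DHG = 59.10° ✓; |HG| = 22.60 ✓; ∠HGM = 93.20° ✓; |GM| = 25.40 ✓; ∠GMF = 121.2° ✓; |MF| = 20.20 ✓; ∠MFA = 140.8° ✓; |FA| = 14.10 ✓; ∠FAZ = 124.8° ✓; |AZ| = 14.80 ✓; ∠AZK = 124.9° ✓; |ZK| = 20.30 ✗.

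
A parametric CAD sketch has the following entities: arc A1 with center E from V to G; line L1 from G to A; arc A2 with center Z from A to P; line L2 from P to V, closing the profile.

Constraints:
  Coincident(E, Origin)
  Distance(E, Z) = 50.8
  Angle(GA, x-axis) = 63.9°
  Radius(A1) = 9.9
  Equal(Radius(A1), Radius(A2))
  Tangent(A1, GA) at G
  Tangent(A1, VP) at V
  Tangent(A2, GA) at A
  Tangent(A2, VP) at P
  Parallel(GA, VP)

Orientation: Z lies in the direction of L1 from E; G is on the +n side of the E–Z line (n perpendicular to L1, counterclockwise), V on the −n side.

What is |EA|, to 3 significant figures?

51.8

Tangency of A1 to both parallel lines with radius 9.9 puts G and V at E ± 9.9·n: G = (-8.89, 4.36), V = (8.89, -4.36). Equal radii place A and P the same way about Z: A = Z + 9.9·n = (13.5, 50.0), P = Z − 9.9·n = (31.2, 41.3). Then |EA| = |A − E| = 51.8.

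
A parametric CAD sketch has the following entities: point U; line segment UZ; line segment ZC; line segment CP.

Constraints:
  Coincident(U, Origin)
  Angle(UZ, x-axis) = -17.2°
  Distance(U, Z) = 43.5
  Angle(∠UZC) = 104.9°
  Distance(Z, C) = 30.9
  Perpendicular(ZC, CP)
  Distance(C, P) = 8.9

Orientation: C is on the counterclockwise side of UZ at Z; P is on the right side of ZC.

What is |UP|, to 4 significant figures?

66.07

U is at the origin; UZ runs at -17.2° with length 43.5, so Z = 43.5·(cos -17.2°, sin -17.2°) = (41.55, -12.86). ∠UZC = 104.9°, so ZC runs at -17.2° + (180° − 104.9°) = 57.90° from the x-axis; with |ZC| = 30.9, C = Z + 30.9·(cos 57.90°, sin 57.90°) = (57.97, 13.31). ZC is perpendicular to CP; with |CP| = 8.9 on the right of ZC, P = C + 8.9·(0.8471, -0.5314) = (65.51, 8.583). Then |UP| = |P − U| = 66.07.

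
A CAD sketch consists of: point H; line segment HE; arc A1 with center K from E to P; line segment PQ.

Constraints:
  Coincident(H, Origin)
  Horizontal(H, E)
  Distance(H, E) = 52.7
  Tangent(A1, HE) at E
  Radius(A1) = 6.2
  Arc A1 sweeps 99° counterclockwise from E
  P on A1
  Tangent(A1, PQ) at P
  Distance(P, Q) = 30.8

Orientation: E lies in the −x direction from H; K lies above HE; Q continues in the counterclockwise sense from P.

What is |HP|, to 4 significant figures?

47.12

H is at the origin; H and E share the same y with |HE| = 52.7 and E on the −x side, so E = (-52.70, 0.000). Tangency of A1 to HE means the radius KE is perpendicular to HE, so K = E + (0, 6.2) = (-52.70, 6.200). On A1, E sits at bearing -90° from K; a 99° counterclockwise sweep puts P at bearing 9°, so P = K + 6.2·(cos 9°, sin 9°) = (-46.58, 7.170). Then |HP| = |P − H| = 47.12.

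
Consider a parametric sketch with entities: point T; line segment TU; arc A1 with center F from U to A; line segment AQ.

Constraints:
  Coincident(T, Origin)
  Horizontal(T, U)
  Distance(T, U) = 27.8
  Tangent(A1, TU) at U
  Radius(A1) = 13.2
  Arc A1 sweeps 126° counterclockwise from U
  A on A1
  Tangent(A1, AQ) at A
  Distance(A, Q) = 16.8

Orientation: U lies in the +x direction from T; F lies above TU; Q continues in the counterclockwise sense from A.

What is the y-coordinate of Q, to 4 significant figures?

34.55

T is at the origin; T and U share the same y with |TU| = 27.8 and U on the +x side, so U = (27.80, 0.000). Tangency of A1 to TU means the radius FU is perpendicular to TU, so F = U + (0, 13.2) = (27.80, 13.20). On A1, U sits at bearing -90° from F; a 126° counterclockwise sweep puts A at bearing 36°, so A = F + 13.2·(cos 36°, sin 36°) = (38.48, 20.96). A1 meets AQ tangentially, so FA is at right angles to AQ, so AQ runs along (−sin 36°, cos 36°); with |AQ| = 16.8, Q = (28.60, 34.55). So Q.y = 34.55.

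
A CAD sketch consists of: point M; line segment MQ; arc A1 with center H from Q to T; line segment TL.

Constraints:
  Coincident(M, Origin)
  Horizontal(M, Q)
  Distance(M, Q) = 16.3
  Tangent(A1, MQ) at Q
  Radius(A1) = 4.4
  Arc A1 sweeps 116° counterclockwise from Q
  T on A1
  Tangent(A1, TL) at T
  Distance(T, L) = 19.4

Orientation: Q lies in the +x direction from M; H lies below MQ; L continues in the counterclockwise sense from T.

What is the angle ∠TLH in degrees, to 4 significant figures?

12.78°

M is at the origin; MQ is horizontal with |MQ| = 16.3 and Q on the +x side, so Q = (16.30, 0.000). Since A1 is tangent to MQ there, HQ ⟂ MQ, so H = Q + (0, -4.4) = (16.30, -4.400). On A1, Q sits at bearing 90° from H; a 116° counterclockwise sweep puts T at bearing 206°, so T = H + 4.4·(cos 206°, sin 206°) = (12.35, -6.329). Tangency of A1 to TL means the radius HT is perpendicular to TL, so TL runs along (−sin 206°, cos 206°); with |TL| = 19.4, L = (20.85, -23.77). Then cos ∠TLH = LT·LH / (|LT||LH|), giving 12.78°.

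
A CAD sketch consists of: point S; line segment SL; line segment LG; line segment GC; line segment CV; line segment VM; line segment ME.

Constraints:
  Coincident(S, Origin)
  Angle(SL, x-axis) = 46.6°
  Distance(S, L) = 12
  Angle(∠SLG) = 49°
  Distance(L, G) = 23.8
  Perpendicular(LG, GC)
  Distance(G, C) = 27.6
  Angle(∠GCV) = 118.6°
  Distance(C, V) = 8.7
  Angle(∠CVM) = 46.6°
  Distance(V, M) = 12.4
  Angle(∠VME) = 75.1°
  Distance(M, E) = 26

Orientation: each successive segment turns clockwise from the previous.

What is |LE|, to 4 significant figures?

53.13

∠CVM = 46.6° gives VM at -9.200° from the x-axis; with |VM| = 12.4, M = (-9.550, -12.45). ∠VME = 75.1° gives ME at -114.1° from the x-axis; with |ME| = 26.0, E = (-20.17, -36.18). Then |LE| = |E − L| = 53.13.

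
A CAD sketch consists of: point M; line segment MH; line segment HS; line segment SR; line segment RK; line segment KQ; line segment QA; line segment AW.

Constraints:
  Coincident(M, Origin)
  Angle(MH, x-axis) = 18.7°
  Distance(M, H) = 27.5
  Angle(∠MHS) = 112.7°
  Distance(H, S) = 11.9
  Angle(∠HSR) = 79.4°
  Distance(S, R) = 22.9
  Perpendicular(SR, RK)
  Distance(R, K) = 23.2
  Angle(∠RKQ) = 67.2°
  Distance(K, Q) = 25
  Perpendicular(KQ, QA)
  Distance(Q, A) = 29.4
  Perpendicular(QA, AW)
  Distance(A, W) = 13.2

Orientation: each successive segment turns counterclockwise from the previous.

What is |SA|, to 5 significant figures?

17.641

∠RKQ = 67.2° gives KQ at 29.400° from the x-axis; with |KQ| = 25.0, Q = (28.577, 7.2822). KQ is perpendicular to QA, so QA runs at 119.40°; with |QA| = 29.4, A = (14.144, 32.896). Then |SA| = |A − S| = 17.641.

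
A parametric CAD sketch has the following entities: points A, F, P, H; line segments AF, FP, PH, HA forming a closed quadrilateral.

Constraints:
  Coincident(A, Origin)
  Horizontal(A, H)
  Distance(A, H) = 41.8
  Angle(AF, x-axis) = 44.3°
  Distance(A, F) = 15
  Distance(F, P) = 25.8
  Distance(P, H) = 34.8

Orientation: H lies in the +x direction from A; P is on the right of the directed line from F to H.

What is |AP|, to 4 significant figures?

18.61

Checks: |FP| = 25.80 ✓; |PH| = 34.80 ✓.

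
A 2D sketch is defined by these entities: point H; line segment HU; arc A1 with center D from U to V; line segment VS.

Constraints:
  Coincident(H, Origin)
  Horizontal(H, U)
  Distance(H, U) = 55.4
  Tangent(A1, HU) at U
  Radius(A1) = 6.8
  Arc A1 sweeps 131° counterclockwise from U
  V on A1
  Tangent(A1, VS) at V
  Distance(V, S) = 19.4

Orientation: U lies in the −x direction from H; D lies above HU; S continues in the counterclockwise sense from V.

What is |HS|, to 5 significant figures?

68.113

On A1, U sits at bearing -90° from D; a 131° counterclockwise sweep puts V at bearing 41°, so V = D + 6.8·(cos 41°, sin 41°) = (-50.268, 11.261). The tangent condition forces DV to be normal to VS, so VS runs along (−sin 41°, cos 41°); with |VS| = 19.4, S = (-62.996, 25.903). Then |HS| = |S − H| = 68.113.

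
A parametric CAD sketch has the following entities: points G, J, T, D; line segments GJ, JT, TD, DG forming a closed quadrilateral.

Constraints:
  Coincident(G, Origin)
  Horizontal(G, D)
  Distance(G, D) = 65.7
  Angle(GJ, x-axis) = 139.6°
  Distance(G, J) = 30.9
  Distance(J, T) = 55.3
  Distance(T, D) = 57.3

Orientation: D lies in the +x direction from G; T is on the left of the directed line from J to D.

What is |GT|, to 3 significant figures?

50.2

Checks: |JT| = 55.30 ✓; |TD| = 57.30 ✓.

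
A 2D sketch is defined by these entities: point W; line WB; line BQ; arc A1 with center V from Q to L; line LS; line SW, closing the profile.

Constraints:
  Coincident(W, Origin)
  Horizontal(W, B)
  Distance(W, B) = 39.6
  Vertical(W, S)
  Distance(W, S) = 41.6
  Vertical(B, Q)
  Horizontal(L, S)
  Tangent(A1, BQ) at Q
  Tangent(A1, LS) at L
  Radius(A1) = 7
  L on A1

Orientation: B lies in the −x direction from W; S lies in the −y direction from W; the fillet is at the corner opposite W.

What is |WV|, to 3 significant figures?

47.5

W and S share the same x with |WS| = 41.6 and S on the −y side, so S = (0.00, -41.6). The virtual corner opposite W is at (-39.6, -41.6). Since A1 is tangent to BQ there, VQ ⟂ BQ and A1 meets LS tangentially, so VL is at right angles to LS, with radius 7.0, so the center V sits 7.0 in from both sides at V = (-32.6, -34.6). Then |WV| = |V − W| = 47.5.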